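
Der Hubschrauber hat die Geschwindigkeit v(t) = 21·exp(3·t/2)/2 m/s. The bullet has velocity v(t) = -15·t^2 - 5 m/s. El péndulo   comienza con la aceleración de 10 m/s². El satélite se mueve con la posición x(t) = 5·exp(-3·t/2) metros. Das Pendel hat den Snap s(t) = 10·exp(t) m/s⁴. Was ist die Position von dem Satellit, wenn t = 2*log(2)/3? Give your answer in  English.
We have position x(t) = 5·exp(-3·t/2). Substituting t = 2*log(2)/3: x(2*log(2)/3) = 5/2.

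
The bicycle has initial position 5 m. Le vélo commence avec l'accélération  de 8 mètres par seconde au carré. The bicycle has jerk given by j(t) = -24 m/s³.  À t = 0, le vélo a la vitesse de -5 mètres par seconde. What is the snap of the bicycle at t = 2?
To solve this, we need to take 1 derivative of our jerk equation j(t) = -24. Taking d/dt of j(t), we find s(t) = 0. Using s(t) = 0 and substituting t = 2, we find s = 0.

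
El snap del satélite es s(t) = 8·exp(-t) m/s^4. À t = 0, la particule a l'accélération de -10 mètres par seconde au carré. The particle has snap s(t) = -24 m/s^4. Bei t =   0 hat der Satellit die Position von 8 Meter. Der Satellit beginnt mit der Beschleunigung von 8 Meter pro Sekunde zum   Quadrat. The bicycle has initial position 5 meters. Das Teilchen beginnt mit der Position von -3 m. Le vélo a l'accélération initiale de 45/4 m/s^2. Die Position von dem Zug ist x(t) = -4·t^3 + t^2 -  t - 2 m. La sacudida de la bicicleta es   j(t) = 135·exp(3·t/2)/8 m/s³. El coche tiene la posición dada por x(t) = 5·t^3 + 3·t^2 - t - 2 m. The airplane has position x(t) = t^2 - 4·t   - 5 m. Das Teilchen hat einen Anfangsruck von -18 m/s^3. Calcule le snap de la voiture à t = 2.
Nous devons dériver notre équation de la position x(t) = 5·t^3 + 3·t^2 - t - 2 4 fois. La dérivée de la position donne la vitesse: v(t) = 15·t^2 + 6·t - 1. La dérivée de la vitesse donne l'accélération: a(t) = 30·t + 6. En prenant d/dt de a(t), nous trouvons j(t) = 30. En dérivant le jerk, nous obtenons le snap: s(t) = 0. De l'équation du snap s(t) = 0, nous substituons t = 2 pour obtenir s = 0.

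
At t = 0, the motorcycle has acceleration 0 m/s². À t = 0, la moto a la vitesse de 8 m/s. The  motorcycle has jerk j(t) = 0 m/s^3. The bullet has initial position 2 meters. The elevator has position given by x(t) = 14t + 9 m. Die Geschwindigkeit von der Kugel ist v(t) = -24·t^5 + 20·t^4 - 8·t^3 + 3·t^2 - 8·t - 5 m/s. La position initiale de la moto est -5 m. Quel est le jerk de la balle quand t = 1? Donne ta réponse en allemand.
Wir müssen unsere Gleichung für die Geschwindigkeit v(t) = -24·t^5 + 20·t^4 - 8·t^3 + 3·t^2 - 8·t - 5 2-mal ableiten. Durch Ableiten von der Geschwindigkeit erhalten wir die Beschleunigung: a(t) = -120·t^4 + 80·t^3 - 24·t^2 + 6·t - 8. Die Ableitung von der Beschleunigung ergibt den Ruck: j(t) = -480·t^3 + 240·t^2 - 48·t + 6. Aus der Gleichung für den Ruck j(t) = -480·t^3 + 240·t^2 - 48·t + 6, setzen wir t = 1 ein und erhalten j = -282.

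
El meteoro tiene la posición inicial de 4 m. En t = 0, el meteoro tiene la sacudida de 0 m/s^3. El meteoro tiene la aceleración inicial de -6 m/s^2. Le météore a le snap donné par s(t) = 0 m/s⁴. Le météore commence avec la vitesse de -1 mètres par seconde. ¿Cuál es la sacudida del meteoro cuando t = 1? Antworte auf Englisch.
We must find the integral of our snap equation s(t) = 0 1 time. The integral of snap, with j(0) = 0, gives jerk: j(t) = 0. Using j(t) = 0 and substituting t = 1, we find j = 0.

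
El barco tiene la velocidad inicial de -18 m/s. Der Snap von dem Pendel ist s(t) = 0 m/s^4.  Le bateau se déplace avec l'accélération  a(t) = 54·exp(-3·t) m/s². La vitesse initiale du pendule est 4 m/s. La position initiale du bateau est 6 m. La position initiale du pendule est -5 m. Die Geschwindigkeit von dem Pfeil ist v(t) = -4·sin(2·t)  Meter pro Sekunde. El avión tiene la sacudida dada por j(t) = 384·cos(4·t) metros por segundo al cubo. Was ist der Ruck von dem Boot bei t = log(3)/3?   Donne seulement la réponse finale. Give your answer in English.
At t = log(3)/3, j = -54.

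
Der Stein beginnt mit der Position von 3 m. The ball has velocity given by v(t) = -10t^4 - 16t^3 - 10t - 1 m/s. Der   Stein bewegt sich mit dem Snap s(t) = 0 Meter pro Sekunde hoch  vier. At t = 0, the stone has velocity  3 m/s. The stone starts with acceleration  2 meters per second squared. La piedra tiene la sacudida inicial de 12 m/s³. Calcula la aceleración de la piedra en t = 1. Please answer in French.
En partant du snap s(t) = 0, nous prenons 2 intégrales. En intégrant le snap et en utilisant la condition initiale j(0) = 12, nous obtenons j(t) = 12. L'intégrale du jerk, avec a(0) = 2, donne l'accélération: a(t) = 12·t + 2. Nous avons l'accélération a(t) = 12·t + 2. En substituant t = 1: a(1) = 14.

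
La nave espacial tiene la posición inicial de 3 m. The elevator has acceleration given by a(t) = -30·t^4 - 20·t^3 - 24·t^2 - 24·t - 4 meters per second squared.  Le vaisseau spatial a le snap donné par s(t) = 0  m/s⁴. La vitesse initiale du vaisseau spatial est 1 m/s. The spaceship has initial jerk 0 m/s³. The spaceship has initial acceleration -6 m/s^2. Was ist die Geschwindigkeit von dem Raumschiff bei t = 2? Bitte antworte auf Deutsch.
Wir müssen die Stammfunktion unserer Gleichung für den Snap s(t) = 0 3-mal finden. Die Stammfunktion von dem Snap, mit j(0) = 0, ergibt den Ruck: j(t) = 0. Mit ∫j(t)dt und Anwendung von a(0) = -6, finden wir a(t) = -6. Das Integral von der Beschleunigung, mit v(0) = 1, ergibt die Geschwindigkeit: v(t) = 1 - 6·t. Mit v(t) = 1 - 6·t und Einsetzen von t = 2, finden wir v = -11.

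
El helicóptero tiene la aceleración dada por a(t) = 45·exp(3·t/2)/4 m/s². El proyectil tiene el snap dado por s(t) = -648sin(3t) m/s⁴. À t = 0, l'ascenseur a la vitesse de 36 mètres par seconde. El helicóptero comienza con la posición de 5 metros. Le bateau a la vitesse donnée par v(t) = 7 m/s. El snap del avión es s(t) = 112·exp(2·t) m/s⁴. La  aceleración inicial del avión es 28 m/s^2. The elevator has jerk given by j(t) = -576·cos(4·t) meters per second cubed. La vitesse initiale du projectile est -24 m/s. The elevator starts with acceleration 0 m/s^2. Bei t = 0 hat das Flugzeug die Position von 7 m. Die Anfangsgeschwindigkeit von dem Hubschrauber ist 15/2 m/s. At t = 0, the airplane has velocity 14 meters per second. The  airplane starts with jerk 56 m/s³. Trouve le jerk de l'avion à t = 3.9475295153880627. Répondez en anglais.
Starting from snap s(t) = 112·exp(2·t), we take 1 integral. Taking ∫s(t)dt and applying j(0) = 56, we find j(t) = 56·exp(2·t). Using j(t) = 56·exp(2·t) and substituting t = 3.9475295153880627, we find j = 150303.328546119.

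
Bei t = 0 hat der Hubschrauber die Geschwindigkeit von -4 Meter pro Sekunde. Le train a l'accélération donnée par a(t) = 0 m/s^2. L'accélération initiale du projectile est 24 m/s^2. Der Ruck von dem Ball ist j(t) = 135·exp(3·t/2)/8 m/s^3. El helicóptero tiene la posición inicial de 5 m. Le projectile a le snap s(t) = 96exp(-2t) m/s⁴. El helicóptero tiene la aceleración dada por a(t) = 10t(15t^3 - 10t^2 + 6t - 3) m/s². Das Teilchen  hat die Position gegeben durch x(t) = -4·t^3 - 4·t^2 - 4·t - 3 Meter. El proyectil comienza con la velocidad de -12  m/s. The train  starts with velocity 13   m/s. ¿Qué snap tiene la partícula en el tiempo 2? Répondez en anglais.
To solve this, we need to take 4 derivatives of our position equation x(t) = -4·t^3 - 4·t^2 - 4·t - 3. Taking d/dt of x(t), we find v(t) = -12·t^2 - 8·t - 4. The derivative of velocity gives acceleration: a(t) = -24·t - 8. Differentiating acceleration, we get jerk: j(t) = -24. The derivative of jerk gives snap: s(t) = 0. Using s(t) = 0 and substituting t = 2, we find s = 0.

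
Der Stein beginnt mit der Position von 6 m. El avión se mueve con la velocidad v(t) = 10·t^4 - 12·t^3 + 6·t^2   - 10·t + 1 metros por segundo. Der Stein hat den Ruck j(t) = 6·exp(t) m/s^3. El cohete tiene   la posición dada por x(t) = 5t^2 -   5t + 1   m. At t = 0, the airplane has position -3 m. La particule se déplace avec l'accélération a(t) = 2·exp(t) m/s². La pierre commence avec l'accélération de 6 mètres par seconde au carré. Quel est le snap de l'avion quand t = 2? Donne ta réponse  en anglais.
To solve this, we need to take 3 derivatives of our velocity equation v(t) = 10·t^4 - 12·t^3 + 6·t^2 - 10·t + 1. Taking d/dt of v(t), we find a(t) = 40·t^3 - 36·t^2 + 12·t - 10. Taking d/dt of a(t), we find j(t) = 120·t^2 - 72·t + 12. Differentiating jerk, we get snap: s(t) = 240·t - 72. Using s(t) = 240·t - 72 and substituting t = 2, we find s = 408.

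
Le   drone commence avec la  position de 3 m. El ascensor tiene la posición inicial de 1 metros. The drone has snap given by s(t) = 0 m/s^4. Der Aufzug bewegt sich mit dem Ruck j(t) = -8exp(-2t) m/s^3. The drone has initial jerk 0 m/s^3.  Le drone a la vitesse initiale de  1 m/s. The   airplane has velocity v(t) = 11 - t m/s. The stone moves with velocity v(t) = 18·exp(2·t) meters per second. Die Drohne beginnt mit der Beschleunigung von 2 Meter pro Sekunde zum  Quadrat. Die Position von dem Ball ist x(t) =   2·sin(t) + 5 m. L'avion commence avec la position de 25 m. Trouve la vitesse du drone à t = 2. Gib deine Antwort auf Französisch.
Nous devons trouver la primitive de notre équation du snap s(t) = 0 3 fois. En prenant ∫s(t)dt et en appliquant j(0) = 0, nous trouvons j(t) = 0. La primitive du jerk, avec a(0) = 2, donne l'accélération: a(t) = 2. L'intégrale de l'accélération, avec v(0) = 1, donne la vitesse: v(t) = 2·t + 1. En utilisant v(t) = 2·t + 1 et en substituant t = 2, nous trouvons v = 5.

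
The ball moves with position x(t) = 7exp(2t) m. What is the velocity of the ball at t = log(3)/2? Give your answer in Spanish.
Partiendo de la posición x(t) = 7·exp(2·t), tomamos 1 derivada. Derivando la posición, obtenemos la velocidad: v(t) = 14·exp(2·t). Tenemos la velocidad v(t) = 14·exp(2·t). Sustituyendo t = log(3)/2: v(log(3)/2) = 42.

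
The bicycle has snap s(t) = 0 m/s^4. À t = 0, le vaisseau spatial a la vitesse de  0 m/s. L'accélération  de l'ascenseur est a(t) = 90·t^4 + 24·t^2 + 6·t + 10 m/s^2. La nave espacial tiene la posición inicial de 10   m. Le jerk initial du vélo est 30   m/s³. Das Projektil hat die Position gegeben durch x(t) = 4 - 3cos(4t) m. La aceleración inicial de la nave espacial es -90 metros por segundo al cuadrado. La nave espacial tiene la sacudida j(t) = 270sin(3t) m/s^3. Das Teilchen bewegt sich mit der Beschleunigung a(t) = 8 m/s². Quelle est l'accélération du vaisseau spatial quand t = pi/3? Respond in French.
Nous devons trouver la primitive de notre équation du jerk j(t) = 270·sin(3·t) 1 fois. La primitive du jerk est l'accélération. En utilisant a(0) = -90, nous obtenons a(t) = -90·cos(3·t). En utilisant a(t) = -90·cos(3·t) et en substituant t = pi/3, nous trouvons a = 90.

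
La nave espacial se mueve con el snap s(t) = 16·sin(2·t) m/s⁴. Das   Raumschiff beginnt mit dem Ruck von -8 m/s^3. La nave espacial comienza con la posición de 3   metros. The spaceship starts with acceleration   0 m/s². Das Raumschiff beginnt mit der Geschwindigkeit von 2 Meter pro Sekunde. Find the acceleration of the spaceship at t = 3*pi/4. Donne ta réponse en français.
Pour résoudre ceci, nous devons prendre 2 primitives de notre équation du snap s(t) = 16·sin(2·t). En prenant ∫s(t)dt et en appliquant j(0) = -8, nous trouvons j(t) = -8·cos(2·t). En prenant ∫j(t)dt et en appliquant a(0) = 0, nous trouvons a(t) = -4·sin(2·t). Nous avons l'accélération a(t) = -4·sin(2·t). En substituant t = 3*pi/4: a(3*pi/4) = 4.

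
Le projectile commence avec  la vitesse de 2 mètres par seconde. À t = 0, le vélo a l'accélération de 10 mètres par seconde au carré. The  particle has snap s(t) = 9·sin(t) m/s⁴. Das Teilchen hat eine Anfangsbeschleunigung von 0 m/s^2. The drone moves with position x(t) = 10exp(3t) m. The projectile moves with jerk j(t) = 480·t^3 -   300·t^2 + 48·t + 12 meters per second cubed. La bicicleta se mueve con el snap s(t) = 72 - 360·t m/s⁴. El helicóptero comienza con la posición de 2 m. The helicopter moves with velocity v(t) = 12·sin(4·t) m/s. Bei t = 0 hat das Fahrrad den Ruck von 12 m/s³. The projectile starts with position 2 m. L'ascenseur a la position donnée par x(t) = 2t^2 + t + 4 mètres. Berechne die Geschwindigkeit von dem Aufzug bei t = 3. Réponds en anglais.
To solve this, we need to take 1 derivative of our position equation x(t) = 2·t^2 + t + 4. Differentiating position, we get velocity: v(t) = 4·t + 1. Using v(t) = 4·t + 1 and substituting t = 3, we find v = 13.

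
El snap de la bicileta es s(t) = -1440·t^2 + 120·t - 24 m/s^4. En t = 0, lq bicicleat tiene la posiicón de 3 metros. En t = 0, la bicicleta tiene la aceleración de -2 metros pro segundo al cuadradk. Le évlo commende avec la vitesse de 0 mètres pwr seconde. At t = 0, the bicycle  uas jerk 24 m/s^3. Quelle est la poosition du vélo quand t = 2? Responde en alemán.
Wir müssen das Integral unserer Gleichung für den Snap s(t) = -1440·t^2 + 120·t - 24 4-mal finden. Die Stammfunktion von dem Snap, mit j(0) = 24, ergibt den Ruck: j(t) = -480·t^3 + 60·t^2 - 24·t + 24. Das Integral von dem Ruck, mit a(0) = -2, ergibt die Beschleunigung: a(t) = -120·t^4 + 20·t^3 - 12·t^2 + 24·t - 2. Mit ∫a(t)dt und Anwendung von v(0) = 0, finden wir v(t) = t·(-24·t^4 + 5·t^3 - 4·t^2 + 12·t - 2). Mit ∫v(t)dt und Anwendung von x(0) = 3, finden wir x(t) = -4·t^6 + t^5 - t^4 + 4·t^3 - t^2 + 3. Aus der Gleichung für die Position x(t) = -4·t^6 + t^5 - t^4 + 4·t^3 - t^2 + 3, setzen wir t = 2 ein und erhalten x = -209.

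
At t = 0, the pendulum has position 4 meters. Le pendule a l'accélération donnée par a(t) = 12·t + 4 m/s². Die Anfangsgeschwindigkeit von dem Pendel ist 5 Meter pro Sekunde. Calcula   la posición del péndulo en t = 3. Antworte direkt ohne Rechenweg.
La respuesta es 91.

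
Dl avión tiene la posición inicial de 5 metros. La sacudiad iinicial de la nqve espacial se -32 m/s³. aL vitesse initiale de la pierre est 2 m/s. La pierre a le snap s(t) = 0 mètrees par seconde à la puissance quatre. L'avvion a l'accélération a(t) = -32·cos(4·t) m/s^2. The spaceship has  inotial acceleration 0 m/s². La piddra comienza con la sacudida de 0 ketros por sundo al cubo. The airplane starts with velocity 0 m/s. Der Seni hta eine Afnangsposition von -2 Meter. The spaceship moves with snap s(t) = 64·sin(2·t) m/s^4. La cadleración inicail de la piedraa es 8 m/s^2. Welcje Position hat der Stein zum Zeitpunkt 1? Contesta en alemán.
Ausgehend von dem Snap s(t) = 0, nehmen wir 4 Integrale. Die Stammfunktion von dem Snap, mit j(0) = 0, ergibt den Ruck: j(t) = 0. Das Integral von dem Ruck, mit a(0) = 8, ergibt die Beschleunigung: a(t) = 8. Die Stammfunktion von der Beschleunigung, mit v(0) = 2, ergibt die Geschwindigkeit: v(t) = 8·t + 2. Durch Integration von der Geschwindigkeit und Verwendung der Anfangsbedingung x(0) = -2, erhalten wir x(t) = 4·t^2 + 2·t - 2. Mit x(t) = 4·t^2 + 2·t - 2 und Einsetzen von t = 1, finden wir x = 4.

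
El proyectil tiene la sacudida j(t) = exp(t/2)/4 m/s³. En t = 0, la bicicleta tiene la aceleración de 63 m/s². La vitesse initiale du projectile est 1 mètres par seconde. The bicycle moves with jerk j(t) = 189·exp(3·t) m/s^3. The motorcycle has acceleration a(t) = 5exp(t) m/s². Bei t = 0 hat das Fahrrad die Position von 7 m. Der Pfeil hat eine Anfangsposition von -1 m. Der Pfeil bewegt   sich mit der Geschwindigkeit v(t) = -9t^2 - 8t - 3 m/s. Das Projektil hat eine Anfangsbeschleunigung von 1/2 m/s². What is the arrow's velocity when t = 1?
Using v(t) = -9·t^2 - 8·t - 3 and substituting t = 1, we find v = -20.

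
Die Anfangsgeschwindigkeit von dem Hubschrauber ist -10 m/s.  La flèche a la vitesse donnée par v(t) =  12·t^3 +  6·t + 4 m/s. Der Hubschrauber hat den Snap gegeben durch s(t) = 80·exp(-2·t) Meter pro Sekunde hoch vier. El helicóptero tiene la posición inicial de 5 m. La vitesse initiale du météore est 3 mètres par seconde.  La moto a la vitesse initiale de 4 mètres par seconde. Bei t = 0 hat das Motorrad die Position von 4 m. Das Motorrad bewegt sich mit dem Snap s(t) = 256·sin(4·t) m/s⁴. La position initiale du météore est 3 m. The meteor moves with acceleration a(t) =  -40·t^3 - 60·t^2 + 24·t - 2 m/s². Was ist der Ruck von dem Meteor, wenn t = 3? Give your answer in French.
En partant de l'accélération a(t) = -40·t^3 - 60·t^2 + 24·t - 2, nous prenons 1 dérivée. En prenant d/dt de a(t), nous trouvons j(t) = -120·t^2 - 120·t + 24. De l'équation du jerk j(t) = -120·t^2 - 120·t + 24, nous substituons t = 3 pour obtenir j = -1416.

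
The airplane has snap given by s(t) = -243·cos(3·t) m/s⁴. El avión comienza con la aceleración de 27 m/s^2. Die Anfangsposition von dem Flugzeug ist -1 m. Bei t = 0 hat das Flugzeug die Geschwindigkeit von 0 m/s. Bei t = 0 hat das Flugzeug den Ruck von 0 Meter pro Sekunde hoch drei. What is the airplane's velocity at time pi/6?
Starting from snap s(t) = -243·cos(3·t), we take 3 antiderivatives. The antiderivative of snap, with j(0) = 0, gives jerk: j(t) = -81·sin(3·t). The integral of jerk is acceleration. Using a(0) = 27, we get a(t) = 27·cos(3·t). The integral of acceleration, with v(0) = 0, gives velocity: v(t) = 9·sin(3·t). Using v(t) = 9·sin(3·t) and substituting t = pi/6, we find v = 9.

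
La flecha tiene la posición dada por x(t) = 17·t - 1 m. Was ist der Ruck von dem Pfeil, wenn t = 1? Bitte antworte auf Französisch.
Pour résoudre ceci, nous devons prendre 3 dérivées de notre équation de la position x(t) = 17·t - 1. En dérivant la position, nous obtenons la vitesse: v(t) = 17. La dérivée de la vitesse donne l'accélération: a(t) = 0. En dérivant l'accélération, nous obtenons le jerk: j(t) = 0. De l'équation du jerk j(t) = 0, nous substituons t = 1 pour obtenir j = 0.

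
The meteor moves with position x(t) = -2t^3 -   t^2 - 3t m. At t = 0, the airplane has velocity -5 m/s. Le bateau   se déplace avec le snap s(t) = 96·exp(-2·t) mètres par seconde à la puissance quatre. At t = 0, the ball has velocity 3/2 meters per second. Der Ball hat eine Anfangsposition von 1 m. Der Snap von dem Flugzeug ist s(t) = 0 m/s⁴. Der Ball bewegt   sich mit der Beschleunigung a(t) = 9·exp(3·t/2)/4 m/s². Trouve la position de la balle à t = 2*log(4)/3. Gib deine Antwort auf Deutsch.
Ausgehend von der Beschleunigung a(t) = 9·exp(3·t/2)/4, nehmen wir 2 Stammfunktionen. Das Integral von der Beschleunigung, mit v(0) = 3/2, ergibt die Geschwindigkeit: v(t) = 3·exp(3·t/2)/2. Die Stammfunktion von der Geschwindigkeit ist die Position. Mit x(0) = 1 erhalten wir x(t) = exp(3·t/2). Aus der Gleichung für die Position x(t) = exp(3·t/2), setzen wir t = 2*log(4)/3 ein und erhalten x = 4.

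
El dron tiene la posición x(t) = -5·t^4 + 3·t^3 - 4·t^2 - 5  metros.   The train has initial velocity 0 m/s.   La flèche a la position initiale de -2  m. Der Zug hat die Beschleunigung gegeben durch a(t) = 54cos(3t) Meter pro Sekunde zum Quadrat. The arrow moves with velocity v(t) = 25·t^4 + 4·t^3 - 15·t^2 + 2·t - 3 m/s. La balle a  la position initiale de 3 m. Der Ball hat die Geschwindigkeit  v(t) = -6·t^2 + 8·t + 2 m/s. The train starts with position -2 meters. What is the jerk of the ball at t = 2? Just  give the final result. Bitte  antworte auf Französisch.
Le jerk à t = 2 est j = -12.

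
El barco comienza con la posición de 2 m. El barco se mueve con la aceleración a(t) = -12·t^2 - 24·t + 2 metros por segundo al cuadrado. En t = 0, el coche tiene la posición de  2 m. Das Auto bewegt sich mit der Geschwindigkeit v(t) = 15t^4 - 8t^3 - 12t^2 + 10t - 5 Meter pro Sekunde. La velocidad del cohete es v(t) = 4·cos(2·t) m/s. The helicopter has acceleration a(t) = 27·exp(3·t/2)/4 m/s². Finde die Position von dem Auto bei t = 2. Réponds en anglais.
We must find the antiderivative of our velocity equation v(t) = 15·t^4 - 8·t^3 - 12·t^2 + 10·t - 5 1 time. Integrating velocity and using the initial condition x(0) = 2, we get x(t) = 3·t^5 - 2·t^4 - 4·t^3 + 5·t^2 - 5·t + 2. We have position x(t) = 3·t^5 - 2·t^4 - 4·t^3 + 5·t^2 - 5·t + 2. Substituting t = 2: x(2) = 44.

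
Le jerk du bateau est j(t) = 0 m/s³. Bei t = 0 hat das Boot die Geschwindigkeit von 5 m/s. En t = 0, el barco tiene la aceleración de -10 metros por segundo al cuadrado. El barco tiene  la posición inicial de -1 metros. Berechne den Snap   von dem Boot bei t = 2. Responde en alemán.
Um dies zu lösen, müssen wir 1 Ableitung unserer Gleichung für den Ruck j(t) = 0 nehmen. Durch Ableiten von dem Ruck erhalten wir den Snap: s(t) = 0. Mit s(t) = 0 und Einsetzen von t = 2, finden wir s = 0.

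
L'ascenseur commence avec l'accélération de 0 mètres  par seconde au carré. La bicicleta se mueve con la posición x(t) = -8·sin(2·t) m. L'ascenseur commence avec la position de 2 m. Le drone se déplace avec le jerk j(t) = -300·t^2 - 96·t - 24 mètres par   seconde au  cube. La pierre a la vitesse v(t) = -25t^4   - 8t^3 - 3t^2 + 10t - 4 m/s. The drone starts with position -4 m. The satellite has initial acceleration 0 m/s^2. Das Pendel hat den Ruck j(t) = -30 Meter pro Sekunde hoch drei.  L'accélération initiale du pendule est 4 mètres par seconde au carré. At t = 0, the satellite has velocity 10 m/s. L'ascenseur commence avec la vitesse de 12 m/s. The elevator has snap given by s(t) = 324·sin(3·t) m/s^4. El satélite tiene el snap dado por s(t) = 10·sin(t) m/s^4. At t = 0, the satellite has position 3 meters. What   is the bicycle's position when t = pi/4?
Using x(t) = -8·sin(2·t) and substituting t = pi/4, we find x = -8.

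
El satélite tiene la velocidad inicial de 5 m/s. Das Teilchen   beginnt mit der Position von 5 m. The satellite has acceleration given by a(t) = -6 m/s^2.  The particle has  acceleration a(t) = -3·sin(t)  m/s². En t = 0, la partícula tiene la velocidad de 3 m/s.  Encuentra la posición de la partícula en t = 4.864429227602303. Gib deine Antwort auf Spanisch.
Para resolver esto, necesitamos tomar 2 antiderivadas de nuestra ecuación de la aceleración a(t) = -3·sin(t). La integral de la aceleración, con v(0) = 3, da la velocidad: v(t) = 3·cos(t). La integral de la velocidad es la posición. Usando x(0) = 5, obtenemos x(t) = 3·sin(t) + 5. De la ecuación de la posición x(t) = 3·sin(t) + 5, sustituimos t = 4.864429227602303 para obtener x = 2.03460761155777.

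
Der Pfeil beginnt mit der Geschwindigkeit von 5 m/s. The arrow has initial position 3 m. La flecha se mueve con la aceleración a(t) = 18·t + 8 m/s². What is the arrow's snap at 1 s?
To solve this, we need to take 2 derivatives of our acceleration equation a(t) = 18·t + 8. The derivative of acceleration gives jerk: j(t) = 18. Taking d/dt of j(t), we find s(t) = 0. We have snap s(t) = 0. Substituting t = 1: s(1) = 0.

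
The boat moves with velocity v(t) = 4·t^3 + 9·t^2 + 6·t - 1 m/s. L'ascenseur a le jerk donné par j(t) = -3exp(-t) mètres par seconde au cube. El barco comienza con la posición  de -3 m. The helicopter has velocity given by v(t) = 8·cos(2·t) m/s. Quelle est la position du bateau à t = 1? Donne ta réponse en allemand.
Wir müssen die Stammfunktion unserer Gleichung für die Geschwindigkeit v(t) = 4·t^3 + 9·t^2 + 6·t - 1 1-mal finden. Mit ∫v(t)dt und Anwendung von x(0) = -3, finden wir x(t) = t^4 + 3·t^3 + 3·t^2 - t - 3. Aus der Gleichung für die Position x(t) = t^4 + 3·t^3 + 3·t^2 - t - 3, setzen wir t = 1 ein und erhalten x = 3.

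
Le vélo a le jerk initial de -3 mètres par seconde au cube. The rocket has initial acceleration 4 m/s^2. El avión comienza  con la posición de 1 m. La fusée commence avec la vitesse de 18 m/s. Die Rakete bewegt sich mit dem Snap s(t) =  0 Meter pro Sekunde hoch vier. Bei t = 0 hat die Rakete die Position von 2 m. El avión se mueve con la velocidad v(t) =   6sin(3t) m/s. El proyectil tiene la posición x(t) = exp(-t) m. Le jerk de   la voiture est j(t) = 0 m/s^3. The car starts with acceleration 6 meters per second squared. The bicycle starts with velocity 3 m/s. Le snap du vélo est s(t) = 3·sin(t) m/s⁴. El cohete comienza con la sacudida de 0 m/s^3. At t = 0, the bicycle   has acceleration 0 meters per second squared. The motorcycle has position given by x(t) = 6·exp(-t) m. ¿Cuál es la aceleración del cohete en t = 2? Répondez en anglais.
Starting from snap s(t) = 0, we take 2 integrals. Taking ∫s(t)dt and applying j(0) = 0, we find j(t) = 0. Finding the antiderivative of j(t) and using a(0) = 4: a(t) = 4. We have acceleration a(t) = 4. Substituting t = 2: a(2) = 4.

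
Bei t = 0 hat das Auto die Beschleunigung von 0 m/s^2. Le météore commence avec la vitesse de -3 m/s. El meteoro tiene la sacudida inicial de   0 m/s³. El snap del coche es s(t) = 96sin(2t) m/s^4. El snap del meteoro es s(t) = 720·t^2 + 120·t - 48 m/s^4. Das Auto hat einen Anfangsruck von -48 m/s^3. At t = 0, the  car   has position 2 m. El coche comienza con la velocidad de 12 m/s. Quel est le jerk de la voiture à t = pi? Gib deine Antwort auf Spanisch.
Partiendo del snap s(t) = 96·sin(2·t), tomamos 1 integral. Tomando ∫s(t)dt y aplicando j(0) = -48, encontramos j(t) = -48·cos(2·t). De la ecuación de la sacudida j(t) = -48·cos(2·t), sustituimos t = pi para obtener j = -48.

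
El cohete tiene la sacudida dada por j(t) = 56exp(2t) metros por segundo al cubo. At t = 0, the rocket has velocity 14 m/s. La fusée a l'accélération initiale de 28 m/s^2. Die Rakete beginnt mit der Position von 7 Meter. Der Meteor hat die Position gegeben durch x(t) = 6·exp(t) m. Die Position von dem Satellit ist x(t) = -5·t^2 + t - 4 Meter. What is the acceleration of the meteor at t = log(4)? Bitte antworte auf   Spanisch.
Debemos derivar nuestra ecuación de la posición x(t) = 6·exp(t) 2 veces. Derivando la posición, obtenemos la velocidad: v(t) = 6·exp(t). La derivada de la velocidad da la aceleración: a(t) = 6·exp(t). Tenemos la aceleración a(t) = 6·exp(t). Sustituyendo t = log(4): a(log(4)) = 24.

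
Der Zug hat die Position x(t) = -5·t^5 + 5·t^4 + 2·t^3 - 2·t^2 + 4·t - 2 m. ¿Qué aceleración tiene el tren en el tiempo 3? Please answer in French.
Nous devons dériver notre équation de la position x(t) = -5·t^5 + 5·t^4 + 2·t^3 - 2·t^2 + 4·t - 2 2 fois. La dérivée de la position donne la vitesse: v(t) = -25·t^4 + 20·t^3 + 6·t^2 - 4·t + 4. En prenant d/dt de v(t), nous trouvons a(t) = -100·t^3 + 60·t^2 + 12·t - 4. En utilisant a(t) = -100·t^3 + 60·t^2 + 12·t - 4 et en substituant t = 3, nous trouvons a = -2128.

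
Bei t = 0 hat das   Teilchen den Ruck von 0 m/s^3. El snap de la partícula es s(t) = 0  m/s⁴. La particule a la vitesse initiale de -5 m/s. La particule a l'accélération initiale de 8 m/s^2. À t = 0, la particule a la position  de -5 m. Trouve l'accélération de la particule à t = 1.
Pour résoudre ceci, nous devons prendre 2 intégrales de notre équation du snap s(t) = 0. En intégrant le snap et en utilisant la condition initiale j(0) = 0, nous obtenons j(t) = 0. En intégrant le jerk et en utilisant la condition initiale a(0) = 8, nous obtenons a(t) = 8. En utilisant a(t) = 8 et en substituant t = 1, nous trouvons a = 8.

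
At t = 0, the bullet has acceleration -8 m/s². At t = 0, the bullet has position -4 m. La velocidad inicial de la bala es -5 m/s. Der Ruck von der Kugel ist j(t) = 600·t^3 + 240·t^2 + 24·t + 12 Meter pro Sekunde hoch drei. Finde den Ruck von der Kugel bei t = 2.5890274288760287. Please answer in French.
En utilisant j(t) = 600·t^3 + 240·t^2 + 24·t + 12 et en substituant t = 2.5890274288760287, nous trouvons j = 12095.5202062529.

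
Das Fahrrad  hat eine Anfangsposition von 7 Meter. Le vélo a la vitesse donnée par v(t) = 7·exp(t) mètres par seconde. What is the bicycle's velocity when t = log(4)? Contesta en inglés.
From the given velocity equation v(t) = 7·exp(t), we substitute t = log(4) to get v = 28.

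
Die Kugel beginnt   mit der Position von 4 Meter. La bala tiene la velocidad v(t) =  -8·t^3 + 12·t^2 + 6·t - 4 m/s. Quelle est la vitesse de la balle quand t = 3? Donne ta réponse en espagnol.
De la ecuación de la velocidad v(t) = -8·t^3 + 12·t^2 + 6·t - 4, sustituimos t = 3 para obtener v = -94.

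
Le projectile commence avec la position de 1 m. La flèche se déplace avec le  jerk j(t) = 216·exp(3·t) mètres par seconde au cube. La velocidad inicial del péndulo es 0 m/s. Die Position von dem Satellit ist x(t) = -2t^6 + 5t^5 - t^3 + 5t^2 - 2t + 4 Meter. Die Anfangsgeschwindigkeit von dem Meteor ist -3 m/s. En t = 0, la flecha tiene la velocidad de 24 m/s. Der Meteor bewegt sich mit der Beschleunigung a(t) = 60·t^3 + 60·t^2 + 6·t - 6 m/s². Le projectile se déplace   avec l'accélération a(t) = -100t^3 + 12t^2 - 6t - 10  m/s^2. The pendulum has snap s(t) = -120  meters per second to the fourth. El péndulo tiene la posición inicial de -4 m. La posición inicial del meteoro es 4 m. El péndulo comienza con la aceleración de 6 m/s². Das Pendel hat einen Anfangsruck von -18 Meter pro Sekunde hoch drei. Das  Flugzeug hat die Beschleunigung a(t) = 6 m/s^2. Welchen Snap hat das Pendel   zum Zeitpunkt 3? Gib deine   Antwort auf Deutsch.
Aus der Gleichung für den Snap s(t) = -120, setzen wir t = 3 ein und erhalten s = -120.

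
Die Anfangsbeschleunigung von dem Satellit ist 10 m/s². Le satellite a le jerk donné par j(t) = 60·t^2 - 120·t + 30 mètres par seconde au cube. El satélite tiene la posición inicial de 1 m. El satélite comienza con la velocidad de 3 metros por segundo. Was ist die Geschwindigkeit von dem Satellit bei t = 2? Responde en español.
Partiendo de la sacudida j(t) = 60·t^2 - 120·t + 30, tomamos 2 antiderivadas. Tomando ∫j(t)dt y aplicando a(0) = 10, encontramos a(t) = 20·t^3 - 60·t^2 + 30·t + 10. La antiderivada de la aceleración es la velocidad. Usando v(0) = 3, obtenemos v(t) = 5·t^4 - 20·t^3 + 15·t^2 + 10·t + 3. De la ecuación de la velocidad v(t) = 5·t^4 - 20·t^3 + 15·t^2 + 10·t + 3, sustituimos t = 2 para obtener v = 3.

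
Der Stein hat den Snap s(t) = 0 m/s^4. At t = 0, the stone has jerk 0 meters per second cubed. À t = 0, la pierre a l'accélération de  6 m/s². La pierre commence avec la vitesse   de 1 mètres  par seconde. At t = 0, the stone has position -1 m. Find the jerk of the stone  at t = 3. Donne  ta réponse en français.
Nous devons trouver l'intégrale de notre équation du snap s(t) = 0 1 fois. L'intégrale du snap, avec j(0) = 0, donne le jerk: j(t) = 0. Nous avons le jerk j(t) = 0. En substituant t = 3: j(3) = 0.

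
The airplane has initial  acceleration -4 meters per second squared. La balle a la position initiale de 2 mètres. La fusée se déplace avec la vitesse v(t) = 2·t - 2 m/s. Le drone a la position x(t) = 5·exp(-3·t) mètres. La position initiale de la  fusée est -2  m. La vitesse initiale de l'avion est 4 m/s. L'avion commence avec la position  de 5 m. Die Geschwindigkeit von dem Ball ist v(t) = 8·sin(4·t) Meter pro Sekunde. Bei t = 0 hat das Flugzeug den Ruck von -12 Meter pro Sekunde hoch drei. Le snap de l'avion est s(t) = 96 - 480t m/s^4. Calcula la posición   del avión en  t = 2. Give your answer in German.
Wir müssen unsere Gleichung für den Snap s(t) = 96 - 480·t 4-mal integrieren. Durch Integration von dem Snap und Verwendung der Anfangsbedingung j(0) = -12, erhalten wir j(t) = -240·t^2 + 96·t - 12. Das Integral von dem Ruck, mit a(0) = -4, ergibt die Beschleunigung: a(t) = -80·t^3 + 48·t^2 - 12·t - 4. Mit ∫a(t)dt und Anwendung von v(0) = 4, finden wir v(t) = -20·t^4 + 16·t^3 - 6·t^2 - 4·t + 4. Das Integral von der Geschwindigkeit, mit x(0) = 5, ergibt die Position: x(t) = -4·t^5 + 4·t^4 - 2·t^3 - 2·t^2 + 4·t + 5. Mit x(t) = -4·t^5 + 4·t^4 - 2·t^3 - 2·t^2 + 4·t + 5 und Einsetzen von t = 2, finden wir x = -75.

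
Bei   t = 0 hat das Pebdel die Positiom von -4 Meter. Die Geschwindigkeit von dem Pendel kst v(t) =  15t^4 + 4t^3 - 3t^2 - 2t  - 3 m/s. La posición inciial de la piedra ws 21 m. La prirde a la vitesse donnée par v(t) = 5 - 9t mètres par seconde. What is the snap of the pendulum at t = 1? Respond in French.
Pour résoudre ceci, nous devons prendre 3 dérivées de notre équation de la vitesse v(t) = 15·t^4 + 4·t^3 - 3·t^2 - 2·t - 3. En prenant d/dt de v(t), nous trouvons a(t) = 60·t^3 + 12·t^2 - 6·t - 2. En dérivant l'accélération, nous obtenons le jerk: j(t) = 180·t^2 + 24·t - 6. La dérivée du jerk donne le snap: s(t) = 360·t + 24. En utilisant s(t) = 360·t + 24 et en substituant t = 1, nous trouvons s = 384.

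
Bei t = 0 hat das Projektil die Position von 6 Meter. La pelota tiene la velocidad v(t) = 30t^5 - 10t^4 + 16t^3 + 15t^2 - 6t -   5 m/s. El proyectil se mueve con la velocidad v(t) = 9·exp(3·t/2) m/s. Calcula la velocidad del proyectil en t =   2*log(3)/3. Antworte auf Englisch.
Using v(t) = 9·exp(3·t/2) and substituting t = 2*log(3)/3, we find v = 27.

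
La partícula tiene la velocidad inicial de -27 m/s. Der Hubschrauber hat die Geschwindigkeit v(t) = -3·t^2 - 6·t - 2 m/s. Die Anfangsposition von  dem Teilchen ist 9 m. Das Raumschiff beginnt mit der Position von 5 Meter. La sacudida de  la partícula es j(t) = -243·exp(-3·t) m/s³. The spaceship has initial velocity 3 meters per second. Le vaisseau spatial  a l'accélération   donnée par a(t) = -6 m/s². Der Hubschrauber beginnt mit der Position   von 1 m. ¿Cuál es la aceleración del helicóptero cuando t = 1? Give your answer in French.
En partant de la vitesse v(t) = -3·t^2 - 6·t - 2, nous prenons 1 dérivée. En dérivant la vitesse, nous obtenons l'accélération: a(t) = -6·t - 6. En utilisant a(t) = -6·t - 6 et en substituant t = 1, nous trouvons a = -12.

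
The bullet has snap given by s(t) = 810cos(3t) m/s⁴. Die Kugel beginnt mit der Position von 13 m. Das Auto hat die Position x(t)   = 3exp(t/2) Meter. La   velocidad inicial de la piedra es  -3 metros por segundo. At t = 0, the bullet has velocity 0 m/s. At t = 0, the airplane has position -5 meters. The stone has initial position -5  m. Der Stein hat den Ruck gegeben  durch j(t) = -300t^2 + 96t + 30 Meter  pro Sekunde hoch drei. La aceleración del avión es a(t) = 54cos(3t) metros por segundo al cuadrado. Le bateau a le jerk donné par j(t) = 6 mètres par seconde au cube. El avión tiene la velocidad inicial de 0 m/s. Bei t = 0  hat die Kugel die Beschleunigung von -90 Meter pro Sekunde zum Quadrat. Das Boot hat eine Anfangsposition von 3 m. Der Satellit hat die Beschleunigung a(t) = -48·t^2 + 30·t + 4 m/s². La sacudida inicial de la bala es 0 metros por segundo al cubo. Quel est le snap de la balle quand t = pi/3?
En utilisant s(t) = 810·cos(3·t) et en substituant t = pi/3, nous trouvons s = -810.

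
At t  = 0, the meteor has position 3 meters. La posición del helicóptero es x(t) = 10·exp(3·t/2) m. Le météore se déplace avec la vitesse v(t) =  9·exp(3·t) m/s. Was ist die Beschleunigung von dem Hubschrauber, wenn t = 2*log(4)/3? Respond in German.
Wir müssen unsere Gleichung für die Position x(t) = 10·exp(3·t/2) 2-mal ableiten. Durch Ableiten von der Position erhalten wir die Geschwindigkeit: v(t) = 15·exp(3·t/2). Die Ableitung von der Geschwindigkeit ergibt die Beschleunigung: a(t) = 45·exp(3·t/2)/2. Aus der Gleichung für die Beschleunigung a(t) = 45·exp(3·t/2)/2, setzen wir t = 2*log(4)/3 ein und erhalten a = 90.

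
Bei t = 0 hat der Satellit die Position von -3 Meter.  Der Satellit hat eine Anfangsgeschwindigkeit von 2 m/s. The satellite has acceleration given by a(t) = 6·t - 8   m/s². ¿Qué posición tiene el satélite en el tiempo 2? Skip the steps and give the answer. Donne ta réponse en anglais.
The answer is -7.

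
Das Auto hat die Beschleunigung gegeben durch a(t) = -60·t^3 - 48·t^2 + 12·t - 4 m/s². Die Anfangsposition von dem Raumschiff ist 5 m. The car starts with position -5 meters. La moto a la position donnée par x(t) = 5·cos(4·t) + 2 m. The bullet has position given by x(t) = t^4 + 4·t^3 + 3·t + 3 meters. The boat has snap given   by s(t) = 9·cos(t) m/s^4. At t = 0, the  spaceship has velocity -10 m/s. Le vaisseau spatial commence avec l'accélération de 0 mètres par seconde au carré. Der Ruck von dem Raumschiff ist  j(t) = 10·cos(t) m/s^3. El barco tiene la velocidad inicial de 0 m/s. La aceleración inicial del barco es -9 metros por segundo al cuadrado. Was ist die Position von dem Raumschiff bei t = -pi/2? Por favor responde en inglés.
To find the answer, we compute 3 integrals of j(t) = 10·cos(t). Finding the integral of j(t) and using a(0) = 0: a(t) = 10·sin(t). The antiderivative of acceleration, with v(0) = -10, gives velocity: v(t) = -10·cos(t). Finding the integral of v(t) and using x(0) = 5: x(t) = 5 - 10·sin(t). From the given position equation x(t) = 5 - 10·sin(t), we substitute t = -pi/2 to get x = 15.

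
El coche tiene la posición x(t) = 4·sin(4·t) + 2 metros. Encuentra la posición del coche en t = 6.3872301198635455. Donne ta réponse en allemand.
Mit x(t) = 4·sin(4·t) + 2 und Einsetzen von t = 6.3872301198635455, finden wir x = 3.61707520554156.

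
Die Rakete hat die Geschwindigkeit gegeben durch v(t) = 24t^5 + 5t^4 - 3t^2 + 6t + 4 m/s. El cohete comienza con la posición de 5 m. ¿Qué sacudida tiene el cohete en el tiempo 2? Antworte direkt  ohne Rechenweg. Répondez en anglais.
The jerk at t = 2 is j = 4074.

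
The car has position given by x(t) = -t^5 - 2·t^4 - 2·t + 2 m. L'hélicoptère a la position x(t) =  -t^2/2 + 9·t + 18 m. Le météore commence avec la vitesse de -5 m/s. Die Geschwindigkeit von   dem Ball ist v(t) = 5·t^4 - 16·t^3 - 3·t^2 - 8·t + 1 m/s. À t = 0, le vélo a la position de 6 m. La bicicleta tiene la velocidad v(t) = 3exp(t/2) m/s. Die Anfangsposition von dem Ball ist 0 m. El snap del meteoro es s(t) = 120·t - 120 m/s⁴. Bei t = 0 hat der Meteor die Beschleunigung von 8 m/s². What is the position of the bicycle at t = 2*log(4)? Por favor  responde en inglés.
We need to integrate our velocity equation v(t) = 3·exp(t/2) 1 time. The antiderivative of velocity is position. Using x(0) = 6, we get x(t) = 6·exp(t/2). We have position x(t) = 6·exp(t/2). Substituting t = 2*log(4): x(2*log(4)) = 24.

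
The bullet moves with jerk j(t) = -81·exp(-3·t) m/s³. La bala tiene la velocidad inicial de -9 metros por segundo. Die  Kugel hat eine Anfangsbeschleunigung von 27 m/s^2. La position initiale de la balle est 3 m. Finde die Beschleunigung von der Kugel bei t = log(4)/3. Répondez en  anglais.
We need to integrate our jerk equation j(t) = -81·exp(-3·t) 1 time. Taking ∫j(t)dt and applying a(0) = 27, we find a(t) = 27·exp(-3·t). From the given acceleration equation a(t) = 27·exp(-3·t), we substitute t = log(4)/3 to get a = 27/4.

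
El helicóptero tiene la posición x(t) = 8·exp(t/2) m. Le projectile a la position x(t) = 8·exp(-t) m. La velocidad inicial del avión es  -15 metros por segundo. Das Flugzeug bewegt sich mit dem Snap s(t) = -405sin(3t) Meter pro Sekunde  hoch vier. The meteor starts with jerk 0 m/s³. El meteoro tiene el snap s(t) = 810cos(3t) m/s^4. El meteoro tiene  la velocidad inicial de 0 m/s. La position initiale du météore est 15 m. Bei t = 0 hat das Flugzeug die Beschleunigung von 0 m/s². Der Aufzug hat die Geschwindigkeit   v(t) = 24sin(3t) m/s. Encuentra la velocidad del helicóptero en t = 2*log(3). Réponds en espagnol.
Para resolver esto, necesitamos tomar 1 derivada de nuestra ecuación de la posición x(t) = 8·exp(t/2). Derivando la posición, obtenemos la velocidad: v(t) = 4·exp(t/2). Tenemos la velocidad v(t) = 4·exp(t/2). Sustituyendo t = 2*log(3): v(2*log(3)) = 12.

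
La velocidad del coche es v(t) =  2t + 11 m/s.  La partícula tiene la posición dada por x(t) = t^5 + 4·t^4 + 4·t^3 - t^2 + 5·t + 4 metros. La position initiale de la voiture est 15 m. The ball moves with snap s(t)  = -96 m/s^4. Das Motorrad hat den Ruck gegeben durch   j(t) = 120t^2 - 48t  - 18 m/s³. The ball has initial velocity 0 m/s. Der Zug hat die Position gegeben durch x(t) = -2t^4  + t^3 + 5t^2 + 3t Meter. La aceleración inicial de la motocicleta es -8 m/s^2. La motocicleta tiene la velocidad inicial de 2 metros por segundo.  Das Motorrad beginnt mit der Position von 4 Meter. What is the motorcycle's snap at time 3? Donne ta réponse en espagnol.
Debemos derivar nuestra ecuación de la sacudida j(t) = 120·t^2 - 48·t - 18 1 vez. Derivando la sacudida, obtenemos el snap: s(t) = 240·t - 48. Usando s(t) = 240·t - 48 y sustituyendo t = 3, encontramos s = 672.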